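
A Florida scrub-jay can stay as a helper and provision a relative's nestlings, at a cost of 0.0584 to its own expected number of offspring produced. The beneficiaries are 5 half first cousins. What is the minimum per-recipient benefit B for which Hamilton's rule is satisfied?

r to a half first cousin = 1/16 (half first cousins share one grandparent — one path of length 4: r = (1/2)^4 = 1/16).
Hamilton's rule with n recipients of equal r: n·r·B > C, so B > C/(n·r) = 0.0584/(5·0.0625) = 0.1869.

0.1869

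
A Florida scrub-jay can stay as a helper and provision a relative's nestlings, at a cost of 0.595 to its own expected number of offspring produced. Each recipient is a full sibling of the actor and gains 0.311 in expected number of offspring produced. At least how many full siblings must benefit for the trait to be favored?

4

r to a full sibling = 0.5 (full sibs share both parents — two paths of length 2: r = 2·(1/2)^2 = 1/2).
Hamilton's rule: n·r·B > C  ⇒  n > C/(r·B) = 0.595/(0.5·0.311) = 3.826.
The smallest integer exceeding 3.826 is 4.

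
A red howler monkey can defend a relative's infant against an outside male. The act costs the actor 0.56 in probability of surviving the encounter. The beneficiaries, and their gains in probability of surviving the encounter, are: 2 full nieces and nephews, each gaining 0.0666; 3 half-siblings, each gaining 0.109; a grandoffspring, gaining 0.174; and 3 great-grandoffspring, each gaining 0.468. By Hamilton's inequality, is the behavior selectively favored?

Hamilton's rule: the trait is favored when the sum of r·B over every recipient exceeds the actor's cost C.
r to a full niece or nephew = 1/4 (full aunt/uncle↔niece/nephew: two paths of length 3 through the shared grandparent pair: r = 2·(1/2)^3 = 1/4).
r to a half-sibling = 1/4 (half-sibs share one parent — one path of length 2: r = (1/2)^2 = 1/4).
r to a grandoffspring = 1/4 (two parent–offspring links: r = (1/2)^2 = 1/4).
r to a great-grandoffspring = 1/8 (three parent–offspring links: r = (1/2)^3 = 1/8).
Summing one r·B term per recipient: 2·0.25·0.0666 + 3·0.25·0.109 + 1·0.25·0.174 + 3·0.125·0.468 = 0.33405.
0.33405 < 0.56: the indirect benefit is less than the cost.

No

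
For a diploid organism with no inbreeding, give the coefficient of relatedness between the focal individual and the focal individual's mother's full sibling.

0.25

Each parent–offspring link contributes a factor of 1/2, and independent paths through distinct common ancestors add.
Full aunt/uncle↔niece/nephew: two paths of length 3 through the shared grandparent pair: r = 2·(1/2)^3 = 1/4.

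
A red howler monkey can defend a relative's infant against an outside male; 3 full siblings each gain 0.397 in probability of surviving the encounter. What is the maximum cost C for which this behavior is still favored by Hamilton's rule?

r to a full sibling = 0.5 (full sibs share both parents — two paths of length 2: r = 2·(1/2)^2 = 1/2).
Hamilton's rule: n·r·B > C, so the trait is favored while C < n·r·B = 3·0.5·0.397 = 0.5955.

0.5955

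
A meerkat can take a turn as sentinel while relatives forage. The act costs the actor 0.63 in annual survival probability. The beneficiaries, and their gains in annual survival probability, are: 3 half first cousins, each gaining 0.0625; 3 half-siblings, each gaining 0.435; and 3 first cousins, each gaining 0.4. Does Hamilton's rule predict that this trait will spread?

No

Hamilton's rule: the trait is favored when the sum of r·B over every recipient exceeds the actor's cost C.
r to a half first cousin = 0.0625 (half first cousins share one grandparent — one path of length 4: r = (1/2)^4 = 1/16).
r to a half-sibling = 0.25 (half-sibs share one parent — one path of length 2: r = (1/2)^2 = 1/4).
r to a first cousin = 0.125 (first cousins share one grandparent pair — two paths of length 4: r = 2·(1/2)^4 = 1/8).
Summing one r·B term per recipient: 3·0.0625·0.0625 + 3·0.25·0.435 + 3·0.125·0.4 = 0.48796875.
0.48796875 < 0.63: the indirect benefit is less than the cost.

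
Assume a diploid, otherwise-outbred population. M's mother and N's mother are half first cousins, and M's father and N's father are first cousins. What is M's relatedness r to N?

Relatedness sums over independent paths through distinct common ancestors.
M and N are related in two ways: half second cousins through their mothers (r = 1/64) and second cousins through their fathers (r = 1/32).
r = 1/64 + 1/32 = 0.046875.

0.046875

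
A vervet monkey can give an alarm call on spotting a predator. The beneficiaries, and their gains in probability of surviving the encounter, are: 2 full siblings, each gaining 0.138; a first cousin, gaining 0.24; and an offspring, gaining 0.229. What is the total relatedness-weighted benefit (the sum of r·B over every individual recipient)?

r to a full sibling = 0.5 (full sibs share both parents — two paths of length 2: r = 2·(1/2)^2 = 1/2).
r to a first cousin = 1/8 (first cousins share one grandparent pair — two paths of length 4: r = 2·(1/2)^4 = 1/8).
r to an offspring = 1/2 (one parent–offspring link: r = (1/2)^1 = 1/2).
Summing one r·B term per recipient: 2·0.5·0.138 + 1·0.125·0.24 + 1·0.5·0.229 = 0.2825.

0.2825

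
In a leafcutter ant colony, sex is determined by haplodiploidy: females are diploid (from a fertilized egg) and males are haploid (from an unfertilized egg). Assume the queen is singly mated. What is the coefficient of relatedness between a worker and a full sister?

Haplodiploid full sisters inherit their father's entire haploid genome identically (contributing 1/2) and on average half of their mother's contribution (1/2 · 1/2 = 1/4); r = 1/2 + 1/4 = 3/4.

0.75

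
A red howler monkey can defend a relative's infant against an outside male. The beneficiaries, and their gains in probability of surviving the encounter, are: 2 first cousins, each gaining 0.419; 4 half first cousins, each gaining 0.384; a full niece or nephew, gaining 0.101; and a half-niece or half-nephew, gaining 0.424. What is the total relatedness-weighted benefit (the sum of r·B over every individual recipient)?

0.279

r to a first cousin = 1/8 (first cousins share one grandparent pair — two paths of length 4: r = 2·(1/2)^4 = 1/8).
r to a half first cousin = 1/16 (half first cousins share one grandparent — one path of length 4: r = (1/2)^4 = 1/16).
r to a full niece or nephew = 1/4 (full aunt/uncle↔niece/nephew: two paths of length 3 through the shared grandparent pair: r = 2·(1/2)^3 = 1/4).
r to a half-niece or half-nephew = 1/8 (half-aunt/uncle↔niece/nephew: one path of length 3: r = (1/2)^3 = 1/8).
Summing one r·B term per recipient: 2·0.125·0.419 + 4·0.0625·0.384 + 1·0.25·0.101 + 1·0.125·0.424 = 0.279.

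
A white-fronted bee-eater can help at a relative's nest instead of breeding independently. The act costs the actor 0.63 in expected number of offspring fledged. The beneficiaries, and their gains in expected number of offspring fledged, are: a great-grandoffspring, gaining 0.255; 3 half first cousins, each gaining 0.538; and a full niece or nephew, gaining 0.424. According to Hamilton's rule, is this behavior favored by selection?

No

Hamilton's rule: the trait is favored when the sum of r·B over every recipient exceeds the actor's cost C.
r to a great-grandoffspring = 1/8 (three parent–offspring links: r = (1/2)^3 = 1/8).
r to a half first cousin = 1/16 (half first cousins share one grandparent — one path of length 4: r = (1/2)^4 = 1/16).
r to a full niece or nephew = 1/4 (full aunt/uncle↔niece/nephew: two paths of length 3 through the shared grandparent pair: r = 2·(1/2)^3 = 1/4).
Summing one r·B term per recipient: 1·0.125·0.255 + 3·0.0625·0.538 + 1·0.25·0.424 = 0.23875.
0.23875 < 0.63: the indirect benefit is less than the cost.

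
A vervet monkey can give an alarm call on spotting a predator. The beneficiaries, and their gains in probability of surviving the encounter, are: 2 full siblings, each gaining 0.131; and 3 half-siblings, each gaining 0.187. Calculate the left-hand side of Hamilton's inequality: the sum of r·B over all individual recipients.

r to a full sibling = 1/2 (full sibs share both parents — two paths of length 2: r = 2·(1/2)^2 = 1/2).
r to a half-sibling = 1/4 (half-sibs share one parent — one path of length 2: r = (1/2)^2 = 1/4).
Summing one r·B term per recipient: 2·0.5·0.131 + 3·0.25·0.187 = 0.27125.

0.27125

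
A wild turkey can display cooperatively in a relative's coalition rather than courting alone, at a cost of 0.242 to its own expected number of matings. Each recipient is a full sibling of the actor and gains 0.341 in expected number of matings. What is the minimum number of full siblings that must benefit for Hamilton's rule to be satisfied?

r to a full sibling = 0.5 (full sibs share both parents — two paths of length 2: r = 2·(1/2)^2 = 1/2).
Hamilton's rule: n·r·B > C  ⇒  n > C/(r·B) = 0.242/(0.5·0.341) = 1.419.
The smallest integer exceeding 1.419 is 2.

2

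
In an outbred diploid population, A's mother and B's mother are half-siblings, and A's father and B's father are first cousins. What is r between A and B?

0.09375

Independent pedigree routes through distinct common ancestors add.
A and B are related in two ways: half first cousins through their mothers (r = 1/16) and second cousins through their fathers (r = 1/32).
r = 1/16 + 1/32 = 0.09375.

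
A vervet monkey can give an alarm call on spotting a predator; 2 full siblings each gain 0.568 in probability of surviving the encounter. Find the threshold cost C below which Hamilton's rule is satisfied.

0.568

r to a full sibling = 0.5 (full sibs share both parents — two paths of length 2: r = 2·(1/2)^2 = 1/2).
Hamilton's rule: n·r·B > C, so the trait is favored while C < n·r·B = 2·0.5·0.568 = 0.568.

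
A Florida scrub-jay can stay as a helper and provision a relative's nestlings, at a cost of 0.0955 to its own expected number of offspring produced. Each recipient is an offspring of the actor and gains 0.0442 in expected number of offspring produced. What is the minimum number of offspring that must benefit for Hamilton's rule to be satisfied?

5

r to an offspring = 0.5 (one parent–offspring link: r = (1/2)^1 = 1/2).
Hamilton's rule: n·r·B > C  ⇒  n > C/(r·B) = 0.0955/(0.5·0.0442) = 4.321.
The smallest integer exceeding 4.321 is 5.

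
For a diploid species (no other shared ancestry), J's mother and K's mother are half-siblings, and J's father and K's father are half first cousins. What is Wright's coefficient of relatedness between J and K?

Independent pedigree routes through distinct common ancestors add.
J and K are related in two ways: half first cousins through their mothers (r = 1/16) and half second cousins through their fathers (r = 1/64).
r = 1/16 + 1/64 = 0.078125.

0.078125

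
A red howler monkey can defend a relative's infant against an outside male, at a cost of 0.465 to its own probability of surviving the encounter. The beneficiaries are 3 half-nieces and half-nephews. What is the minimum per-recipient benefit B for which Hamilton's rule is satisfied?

1.24

r to a half-niece or half-nephew = 0.125 (half-aunt/uncle↔niece/nephew: one path of length 3: r = (1/2)^3 = 1/8).
Hamilton's rule with n recipients of equal r: n·r·B > C, so B > C/(n·r) = 0.465/(3·0.125) = 1.24.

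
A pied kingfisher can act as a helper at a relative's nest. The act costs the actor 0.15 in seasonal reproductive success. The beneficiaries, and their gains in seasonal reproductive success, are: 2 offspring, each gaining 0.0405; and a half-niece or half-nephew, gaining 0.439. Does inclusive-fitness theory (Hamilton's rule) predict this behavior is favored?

No

Hamilton's rule: the trait is favored when the sum of r·B over every recipient exceeds the actor's cost C.
r to an offspring = 0.5 (one parent–offspring link: r = (1/2)^1 = 1/2).
r to a half-niece or half-nephew = 1/8 (half-aunt/uncle↔niece/nephew: one path of length 3: r = (1/2)^3 = 1/8).
Summing one r·B term per recipient: 2·0.5·0.0405 + 1·0.125·0.439 = 0.095375.
0.095375 < 0.15: the indirect benefit is less than the cost.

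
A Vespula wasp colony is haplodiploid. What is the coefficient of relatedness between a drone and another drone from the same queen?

0.5

Haploid brothers each carry a random half of the queen's diploid genome, so on average they share half: r = 1/2.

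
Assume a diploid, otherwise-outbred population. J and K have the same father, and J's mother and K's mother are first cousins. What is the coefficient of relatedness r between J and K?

0.28125

Independent pedigree routes through distinct common ancestors add.
J and K are related in two ways: half-sibs through their shared father (r = 1/4) and second cousins through their mothers (r = 1/32).
r = 1/4 + 1/32 = 0.28125.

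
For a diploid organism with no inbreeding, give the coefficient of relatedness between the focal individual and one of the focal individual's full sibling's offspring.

Each parent–offspring link contributes a factor of 1/2, and independent paths through distinct common ancestors add.
Full aunt/uncle↔niece/nephew: two paths of length 3 through the shared grandparent pair: r = 2·(1/2)^3 = 1/4.

0.25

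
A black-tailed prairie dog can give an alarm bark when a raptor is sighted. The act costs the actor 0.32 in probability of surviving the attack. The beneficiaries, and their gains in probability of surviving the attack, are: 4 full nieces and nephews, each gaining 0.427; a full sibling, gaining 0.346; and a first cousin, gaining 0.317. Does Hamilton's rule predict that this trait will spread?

Hamilton's rule: the trait is favored when the sum of r·B over every recipient exceeds the actor's cost C.
r to a full niece or nephew = 1/4 (full aunt/uncle↔niece/nephew: two paths of length 3 through the shared grandparent pair: r = 2·(1/2)^3 = 1/4).
r to a full sibling = 0.5 (full sibs share both parents — two paths of length 2: r = 2·(1/2)^2 = 1/2).
r to a first cousin = 0.125 (first cousins share one grandparent pair — two paths of length 4: r = 2·(1/2)^4 = 1/8).
Summing one r·B term per recipient: 4·0.25·0.427 + 1·0.5·0.346 + 1·0.125·0.317 = 0.639625.
0.639625 > 0.32: the indirect benefit exceeds the cost.

Yes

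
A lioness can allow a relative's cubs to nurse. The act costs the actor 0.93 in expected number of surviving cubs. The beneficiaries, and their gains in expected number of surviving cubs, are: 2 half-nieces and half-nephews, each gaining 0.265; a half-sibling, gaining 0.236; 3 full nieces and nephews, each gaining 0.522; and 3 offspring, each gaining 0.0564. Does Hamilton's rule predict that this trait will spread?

No

Hamilton's rule: the trait is favored when the sum of r·B over every recipient exceeds the actor's cost C.
r to a half-niece or half-nephew = 0.125 (half-aunt/uncle↔niece/nephew: one path of length 3: r = (1/2)^3 = 1/8).
r to a half-sibling = 1/4 (half-sibs share one parent — one path of length 2: r = (1/2)^2 = 1/4).
r to a full niece or nephew = 1/4 (full aunt/uncle↔niece/nephew: two paths of length 3 through the shared grandparent pair: r = 2·(1/2)^3 = 1/4).
r to an offspring = 0.5 (one parent–offspring link: r = (1/2)^1 = 1/2).
Summing one r·B term per recipient: 2·0.125·0.265 + 1·0.25·0.236 + 3·0.25·0.522 + 3·0.5·0.0564 = 0.60135.
0.60135 < 0.93: the indirect benefit is less than the cost.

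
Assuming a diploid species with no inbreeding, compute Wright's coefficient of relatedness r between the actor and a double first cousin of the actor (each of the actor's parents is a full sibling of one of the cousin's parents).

Each parent–offspring link contributes a factor of 1/2, and independent paths through distinct common ancestors add.
Double first cousins share both grandparent pairs — four paths of length 4: r = 4·(1/2)^4 = 1/4.

0.25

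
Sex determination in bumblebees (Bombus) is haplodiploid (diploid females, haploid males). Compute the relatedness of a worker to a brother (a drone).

0.25

Her haploid brother carries none of their father's genes and a random half of their mother's genome; that half matches the maternal half of her own genome with probability 1/2: r = 1/2 · 1/2 = 1/4.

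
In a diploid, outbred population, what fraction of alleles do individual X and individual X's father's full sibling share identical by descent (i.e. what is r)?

0.25

Each parent–offspring link contributes a factor of 1/2, and independent paths through distinct common ancestors add.
Full aunt/uncle↔niece/nephew: two paths of length 3 through the shared grandparent pair: r = 2·(1/2)^3 = 1/4.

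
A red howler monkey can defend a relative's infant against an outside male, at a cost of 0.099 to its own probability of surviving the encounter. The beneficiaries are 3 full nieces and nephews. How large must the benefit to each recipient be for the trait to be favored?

r to a full niece or nephew = 1/4 (full aunt/uncle↔niece/nephew: two paths of length 3 through the shared grandparent pair: r = 2·(1/2)^3 = 1/4).
Hamilton's rule with n recipients of equal r: n·r·B > C, so B > C/(n·r) = 0.099/(3·0.25) = 0.132.

0.132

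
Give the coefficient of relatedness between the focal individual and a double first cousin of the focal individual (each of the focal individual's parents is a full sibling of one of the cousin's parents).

0.25

Each parent–offspring link contributes a factor of 1/2, and independent paths through distinct common ancestors add.
Double first cousins share both grandparent pairs — four paths of length 4: r = 4·(1/2)^4 = 1/4.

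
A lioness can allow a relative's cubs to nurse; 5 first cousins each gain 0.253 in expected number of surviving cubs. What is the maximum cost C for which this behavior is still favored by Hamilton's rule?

0.158125

r to a first cousin = 0.125 (first cousins share one grandparent pair — two paths of length 4: r = 2·(1/2)^4 = 1/8).
Hamilton's rule: n·r·B > C, so the trait is favored while C < n·r·B = 5·0.125·0.253 = 0.158125.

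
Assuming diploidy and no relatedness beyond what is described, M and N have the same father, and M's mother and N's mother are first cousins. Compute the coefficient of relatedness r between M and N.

Independent pedigree routes through distinct common ancestors add.
M and N are related in two ways: half-sibs through their shared father (r = 1/4) and second cousins through their mothers (r = 1/32).
r = 1/4 + 1/32 = 9/32 = 0.28125.

0.28125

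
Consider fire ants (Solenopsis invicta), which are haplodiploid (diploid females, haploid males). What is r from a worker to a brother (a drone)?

Her haploid brother carries none of their father's genes and a random half of their mother's genome; that half matches the maternal half of her own genome with probability 1/2: r = 1/2 · 1/2 = 1/4.

0.25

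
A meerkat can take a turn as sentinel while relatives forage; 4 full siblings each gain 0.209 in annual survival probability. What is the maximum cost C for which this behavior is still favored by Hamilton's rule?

r to a full sibling = 0.5 (full sibs share both parents — two paths of length 2: r = 2·(1/2)^2 = 1/2).
Hamilton's rule: n·r·B > C, so the trait is favored while C < n·r·B = 4·0.5·0.209 = 0.418.

0.418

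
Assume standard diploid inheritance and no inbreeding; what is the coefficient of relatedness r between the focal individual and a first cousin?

0.125

Each parent–offspring link contributes a factor of 1/2, and independent paths through distinct common ancestors add.
First cousins share one grandparent pair — two paths of length 4: r = 2·(1/2)^4 = 1/8.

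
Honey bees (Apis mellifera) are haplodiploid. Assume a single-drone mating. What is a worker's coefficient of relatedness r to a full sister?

0.75

Haplodiploid full sisters inherit their father's entire haploid genome identically (contributing 1/2) and on average half of their mother's contribution (1/2 · 1/2 = 1/4); r = 1/2 + 1/4 = 3/4.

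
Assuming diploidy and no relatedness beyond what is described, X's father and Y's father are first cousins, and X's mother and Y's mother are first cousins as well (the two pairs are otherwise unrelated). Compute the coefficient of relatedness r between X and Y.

Independent pedigree routes through distinct common ancestors add.
X and Y are related in two ways: second cousins through their fathers (r = 1/32) and second cousins through their mothers (r = 1/32).
r = 1/32 + 1/32 = 0.0625.

0.0625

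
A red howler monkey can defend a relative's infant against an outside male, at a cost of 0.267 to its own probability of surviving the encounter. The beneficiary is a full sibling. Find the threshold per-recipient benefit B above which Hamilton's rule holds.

0.534

r to a full sibling = 0.5 (full sibs share both parents — two paths of length 2: r = 2·(1/2)^2 = 1/2).
Hamilton's rule with n recipients of equal r: n·r·B > C, so B > C/(n·r) = 0.267/(1·0.5) = 0.534.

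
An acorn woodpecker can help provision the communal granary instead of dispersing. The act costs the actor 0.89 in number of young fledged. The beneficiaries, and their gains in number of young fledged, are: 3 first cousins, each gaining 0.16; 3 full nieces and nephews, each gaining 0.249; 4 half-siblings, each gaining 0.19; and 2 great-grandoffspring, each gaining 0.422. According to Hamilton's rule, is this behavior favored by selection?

No

Hamilton's rule: the trait is favored when the sum of r·B over every recipient exceeds the actor's cost C.
r to a first cousin = 1/8 (first cousins share one grandparent pair — two paths of length 4: r = 2·(1/2)^4 = 1/8).
r to a full niece or nephew = 0.25 (full aunt/uncle↔niece/nephew: two paths of length 3 through the shared grandparent pair: r = 2·(1/2)^3 = 1/4).
r to a half-sibling = 0.25 (half-sibs share one parent — one path of length 2: r = (1/2)^2 = 1/4).
r to a great-grandoffspring = 0.125 (three parent–offspring links: r = (1/2)^3 = 1/8).
Summing one r·B term per recipient: 3·0.125·0.16 + 3·0.25·0.249 + 4·0.25·0.19 + 2·0.125·0.422 = 0.54225.
0.54225 < 0.89: the indirect benefit is less than the cost.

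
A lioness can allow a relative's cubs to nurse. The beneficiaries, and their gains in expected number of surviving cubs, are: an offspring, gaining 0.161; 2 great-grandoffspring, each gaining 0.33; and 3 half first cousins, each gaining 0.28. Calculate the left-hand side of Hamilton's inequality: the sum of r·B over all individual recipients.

0.2155

r to an offspring = 0.5 (one parent–offspring link: r = (1/2)^1 = 1/2).
r to a great-grandoffspring = 0.125 (three parent–offspring links: r = (1/2)^3 = 1/8).
r to a half first cousin = 0.0625 (half first cousins share one grandparent — one path of length 4: r = (1/2)^4 = 1/16).
Summing one r·B term per recipient: 1·0.5·0.161 + 2·0.125·0.33 + 3·0.0625·0.28 = 0.2155.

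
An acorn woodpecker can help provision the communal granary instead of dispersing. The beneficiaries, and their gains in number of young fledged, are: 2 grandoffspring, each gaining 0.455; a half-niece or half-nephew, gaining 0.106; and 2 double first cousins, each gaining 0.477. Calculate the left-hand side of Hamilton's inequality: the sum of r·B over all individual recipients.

r to a grandoffspring = 1/4 (two parent–offspring links: r = (1/2)^2 = 1/4).
r to a half-niece or half-nephew = 1/8 (half-aunt/uncle↔niece/nephew: one path of length 3: r = (1/2)^3 = 1/8).
r to a double first cousin = 1/4 (double first cousins share both grandparent pairs — four paths of length 4: r = 4·(1/2)^4 = 1/4).
Summing one r·B term per recipient: 2·0.25·0.455 + 1·0.125·0.106 + 2·0.25·0.477 = 0.47925.

0.47925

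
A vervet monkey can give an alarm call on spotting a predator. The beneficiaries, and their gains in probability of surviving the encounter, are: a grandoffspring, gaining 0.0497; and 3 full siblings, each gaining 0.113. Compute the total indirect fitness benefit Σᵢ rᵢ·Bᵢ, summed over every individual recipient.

0.181925

r to a grandoffspring = 1/4 (two parent–offspring links: r = (1/2)^2 = 1/4).
r to a full sibling = 1/2 (full sibs share both parents — two paths of length 2: r = 2·(1/2)^2 = 1/2).
Summing one r·B term per recipient: 1·0.25·0.0497 + 3·0.5·0.113 = 0.181925.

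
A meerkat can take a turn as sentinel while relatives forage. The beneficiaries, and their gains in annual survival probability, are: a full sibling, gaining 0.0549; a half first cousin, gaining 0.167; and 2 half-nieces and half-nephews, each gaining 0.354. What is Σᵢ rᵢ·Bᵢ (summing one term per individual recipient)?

0.1263875

r to a full sibling = 1/2 (full sibs share both parents — two paths of length 2: r = 2·(1/2)^2 = 1/2).
r to a half first cousin = 1/16 (half first cousins share one grandparent — one path of length 4: r = (1/2)^4 = 1/16).
r to a half-niece or half-nephew = 0.125 (half-aunt/uncle↔niece/nephew: one path of length 3: r = (1/2)^3 = 1/8).
Summing one r·B term per recipient: 1·0.5·0.0549 + 1·0.0625·0.167 + 2·0.125·0.354 = 0.1263875.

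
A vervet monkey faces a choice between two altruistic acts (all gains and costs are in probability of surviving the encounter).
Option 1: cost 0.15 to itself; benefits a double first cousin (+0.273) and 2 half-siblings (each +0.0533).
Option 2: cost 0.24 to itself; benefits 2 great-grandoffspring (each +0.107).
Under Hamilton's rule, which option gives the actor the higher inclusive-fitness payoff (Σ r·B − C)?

Option 1: r to a double first cousin = 0.25.
Option 1: r to a half-sibling = 0.25.
Option 1: Σ r·B − C = (1·0.25·0.273 + 2·0.25·0.0533) − 0.15 = -0.0551.
Option 2: r to a great-grandoffspring = 0.125.
Option 2: Σ r·B − C = (2·0.125·0.107) − 0.24 = -0.21325.
Option 1 has the higher net inclusive-fitness payoff.

Option 1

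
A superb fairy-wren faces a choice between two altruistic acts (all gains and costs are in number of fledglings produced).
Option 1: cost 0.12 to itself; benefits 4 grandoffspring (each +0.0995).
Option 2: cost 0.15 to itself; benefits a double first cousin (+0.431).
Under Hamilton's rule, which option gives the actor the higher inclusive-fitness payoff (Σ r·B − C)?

Option 1: r to a grandoffspring = 0.25.
Option 1: Σ r·B − C = (4·0.25·0.0995) − 0.12 = -0.0205.
Option 2: r to a double first cousin = 0.25.
Option 2: Σ r·B − C = (1·0.25·0.431) − 0.15 = -0.04225.
Option 1 has the higher net inclusive-fitness payoff.

Option 1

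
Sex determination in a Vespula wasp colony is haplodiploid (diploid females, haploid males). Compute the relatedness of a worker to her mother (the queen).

0.5

One meiotic link between diploid queen and diploid daughter: r = 1/2.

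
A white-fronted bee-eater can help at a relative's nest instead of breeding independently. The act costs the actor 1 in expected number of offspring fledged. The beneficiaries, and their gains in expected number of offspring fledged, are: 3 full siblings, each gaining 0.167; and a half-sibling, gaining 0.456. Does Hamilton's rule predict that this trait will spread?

Hamilton's rule: the trait is favored when the sum of r·B over every recipient exceeds the actor's cost C.
r to a full sibling = 1/2 (full sibs share both parents — two paths of length 2: r = 2·(1/2)^2 = 1/2).
r to a half-sibling = 1/4 (half-sibs share one parent — one path of length 2: r = (1/2)^2 = 1/4).
Summing one r·B term per recipient: 3·0.5·0.167 + 1·0.25·0.456 = 0.3645.
0.3645 < 1: the indirect benefit is less than the cost.

No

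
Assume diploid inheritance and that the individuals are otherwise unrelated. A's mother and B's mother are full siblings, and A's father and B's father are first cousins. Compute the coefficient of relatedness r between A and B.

With two independent routes of shared ancestry, r is the sum of the two contributions.
A and B are related in two ways: first cousins through their mothers (r = 1/8) and second cousins through their fathers (r = 1/32).
r = 1/8 + 1/32 = 5/32 = 0.15625.

0.15625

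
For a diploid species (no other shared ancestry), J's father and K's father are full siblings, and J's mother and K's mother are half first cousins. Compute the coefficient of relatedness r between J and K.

Independent pedigree routes through distinct common ancestors add.
J and K are related in two ways: first cousins through their fathers (r = 1/8) and half second cousins through their mothers (r = 1/64).
r = 1/8 + 1/64 = 9/64 = 0.140625.

0.140625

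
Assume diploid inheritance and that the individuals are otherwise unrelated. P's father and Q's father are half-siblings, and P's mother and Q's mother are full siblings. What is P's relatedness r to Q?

0.1875

Independent pedigree routes through distinct common ancestors add.
P and Q are related in two ways: half first cousins through their fathers (r = 1/16) and first cousins through their mothers (r = 1/8).
r = 1/16 + 1/8 = 0.1875.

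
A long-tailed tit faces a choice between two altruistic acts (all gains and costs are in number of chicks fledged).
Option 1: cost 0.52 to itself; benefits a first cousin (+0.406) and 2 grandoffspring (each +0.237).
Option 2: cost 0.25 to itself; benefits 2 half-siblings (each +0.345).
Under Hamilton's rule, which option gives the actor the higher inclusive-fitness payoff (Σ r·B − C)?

Option 1: r to a first cousin = 0.125.
Option 1: r to a grandoffspring = 0.25.
Option 1: Σ r·B − C = (1·0.125·0.406 + 2·0.25·0.237) − 0.52 = -0.35075.
Option 2: r to a half-sibling = 0.25.
Option 2: Σ r·B − C = (2·0.25·0.345) − 0.25 = -0.0775.
Option 2 has the higher net inclusive-fitness payoff.

Option 2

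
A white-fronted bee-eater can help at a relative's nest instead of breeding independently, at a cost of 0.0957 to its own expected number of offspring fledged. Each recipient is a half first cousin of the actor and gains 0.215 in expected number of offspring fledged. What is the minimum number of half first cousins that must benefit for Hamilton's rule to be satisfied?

r to a half first cousin = 0.0625 (half first cousins share one grandparent — one path of length 4: r = (1/2)^4 = 1/16).
Hamilton's rule: n·r·B > C  ⇒  n > C/(r·B) = 0.0957/(0.0625·0.215) = 7.122.
The smallest integer exceeding 7.122 is 8.

8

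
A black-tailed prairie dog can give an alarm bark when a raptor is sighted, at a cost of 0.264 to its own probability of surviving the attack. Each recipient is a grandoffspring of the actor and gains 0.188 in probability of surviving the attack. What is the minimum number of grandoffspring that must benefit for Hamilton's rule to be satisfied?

6

r to a grandoffspring = 0.25 (two parent–offspring links: r = (1/2)^2 = 1/4).
Hamilton's rule: n·r·B > C  ⇒  n > C/(r·B) = 0.264/(0.25·0.188) = 5.617.
The smallest integer exceeding 5.617 is 6.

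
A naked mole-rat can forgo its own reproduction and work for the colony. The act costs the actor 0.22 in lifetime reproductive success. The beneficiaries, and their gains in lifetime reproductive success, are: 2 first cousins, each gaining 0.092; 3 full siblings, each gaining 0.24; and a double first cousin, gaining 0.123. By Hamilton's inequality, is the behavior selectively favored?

Yes

Hamilton's rule: the trait is favored when the sum of r·B over every recipient exceeds the actor's cost C.
r to a first cousin = 0.125 (first cousins share one grandparent pair — two paths of length 4: r = 2·(1/2)^4 = 1/8).
r to a full sibling = 0.5 (full sibs share both parents — two paths of length 2: r = 2·(1/2)^2 = 1/2).
r to a double first cousin = 0.25 (double first cousins share both grandparent pairs — four paths of length 4: r = 4·(1/2)^4 = 1/4).
Summing one r·B term per recipient: 2·0.125·0.092 + 3·0.5·0.24 + 1·0.25·0.123 = 0.41375.
0.41375 > 0.22: the indirect benefit exceeds the cost.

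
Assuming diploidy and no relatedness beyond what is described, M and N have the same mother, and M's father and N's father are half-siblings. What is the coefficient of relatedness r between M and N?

0.3125

With two independent routes of shared ancestry, r is the sum of the two contributions.
M and N are related in two ways: half-sibs through their shared mother (r = 1/4) and half first cousins through their fathers (r = 1/16).
r = 1/4 + 1/16 = 5/16 = 0.3125.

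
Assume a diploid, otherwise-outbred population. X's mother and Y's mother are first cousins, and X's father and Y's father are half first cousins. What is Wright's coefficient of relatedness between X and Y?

With two independent routes of shared ancestry, r is the sum of the two contributions.
X and Y are related in two ways: second cousins through their mothers (r = 1/32) and half second cousins through their fathers (r = 1/64).
r = 1/32 + 1/64 = 0.046875.

0.046875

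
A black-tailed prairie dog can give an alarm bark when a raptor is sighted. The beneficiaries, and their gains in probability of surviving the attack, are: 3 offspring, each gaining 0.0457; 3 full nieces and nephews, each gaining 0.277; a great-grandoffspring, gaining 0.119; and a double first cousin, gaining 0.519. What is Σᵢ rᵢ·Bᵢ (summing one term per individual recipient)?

0.420925

r to an offspring = 1/2 (one parent–offspring link: r = (1/2)^1 = 1/2).
r to a full niece or nephew = 0.25 (full aunt/uncle↔niece/nephew: two paths of length 3 through the shared grandparent pair: r = 2·(1/2)^3 = 1/4).
r to a great-grandoffspring = 0.125 (three parent–offspring links: r = (1/2)^3 = 1/8).
r to a double first cousin = 0.25 (double first cousins share both grandparent pairs — four paths of length 4: r = 4·(1/2)^4 = 1/4).
Summing one r·B term per recipient: 3·0.5·0.0457 + 3·0.25·0.277 + 1·0.125·0.119 + 1·0.25·0.519 = 0.420925.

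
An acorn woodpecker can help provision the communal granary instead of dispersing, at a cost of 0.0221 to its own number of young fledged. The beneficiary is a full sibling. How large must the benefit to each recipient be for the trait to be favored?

r to a full sibling = 1/2 (full sibs share both parents — two paths of length 2: r = 2·(1/2)^2 = 1/2).
Hamilton's rule with n recipients of equal r: n·r·B > C, so B > C/(n·r) = 0.0221/(1·0.5) = 0.0442.

0.0442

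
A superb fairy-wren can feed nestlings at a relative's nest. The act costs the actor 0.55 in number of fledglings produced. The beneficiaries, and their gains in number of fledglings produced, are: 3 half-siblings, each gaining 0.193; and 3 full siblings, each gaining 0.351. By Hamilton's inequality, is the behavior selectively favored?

Hamilton's rule: the trait is favored when the sum of r·B over every recipient exceeds the actor's cost C.
r to a half-sibling = 0.25 (half-sibs share one parent — one path of length 2: r = (1/2)^2 = 1/4).
r to a full sibling = 1/2 (full sibs share both parents — two paths of length 2: r = 2·(1/2)^2 = 1/2).
Summing one r·B term per recipient: 3·0.25·0.193 + 3·0.5·0.351 = 0.67125.
0.67125 > 0.55: the indirect benefit exceeds the cost.

Yes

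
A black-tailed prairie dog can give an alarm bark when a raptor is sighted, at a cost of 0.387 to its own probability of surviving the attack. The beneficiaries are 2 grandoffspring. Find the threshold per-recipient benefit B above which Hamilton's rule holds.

r to a grandoffspring = 1/4 (two parent–offspring links: r = (1/2)^2 = 1/4).
Hamilton's rule with n recipients of equal r: n·r·B > C, so B > C/(n·r) = 0.387/(2·0.25) = 0.774.

0.774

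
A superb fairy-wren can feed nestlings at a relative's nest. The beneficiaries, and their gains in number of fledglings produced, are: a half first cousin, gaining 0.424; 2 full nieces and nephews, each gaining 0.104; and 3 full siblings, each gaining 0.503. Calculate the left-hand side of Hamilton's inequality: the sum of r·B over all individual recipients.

0.833

r to a half first cousin = 1/16 (half first cousins share one grandparent — one path of length 4: r = (1/2)^4 = 1/16).
r to a full niece or nephew = 1/4 (full aunt/uncle↔niece/nephew: two paths of length 3 through the shared grandparent pair: r = 2·(1/2)^3 = 1/4).
r to a full sibling = 1/2 (full sibs share both parents — two paths of length 2: r = 2·(1/2)^2 = 1/2).
Summing one r·B term per recipient: 1·0.0625·0.424 + 2·0.25·0.104 + 3·0.5·0.503 = 0.833.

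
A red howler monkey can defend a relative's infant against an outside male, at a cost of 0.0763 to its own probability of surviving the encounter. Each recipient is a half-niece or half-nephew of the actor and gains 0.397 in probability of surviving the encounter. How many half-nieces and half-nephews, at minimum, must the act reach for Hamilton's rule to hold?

2

r to a half-niece or half-nephew = 0.125 (half-aunt/uncle↔niece/nephew: one path of length 3: r = (1/2)^3 = 1/8).
Hamilton's rule: n·r·B > C  ⇒  n > C/(r·B) = 0.0763/(0.125·0.397) = 1.538.
The smallest integer exceeding 1.538 is 2.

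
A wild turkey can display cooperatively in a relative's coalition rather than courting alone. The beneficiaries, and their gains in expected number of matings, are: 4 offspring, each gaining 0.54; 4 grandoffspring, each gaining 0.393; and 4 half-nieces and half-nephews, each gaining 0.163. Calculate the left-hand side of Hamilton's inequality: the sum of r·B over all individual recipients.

1.5545

r to an offspring = 1/2 (one parent–offspring link: r = (1/2)^1 = 1/2).
r to a grandoffspring = 0.25 (two parent–offspring links: r = (1/2)^2 = 1/4).
r to a half-niece or half-nephew = 0.125 (half-aunt/uncle↔niece/nephew: one path of length 3: r = (1/2)^3 = 1/8).
Summing one r·B term per recipient: 4·0.5·0.54 + 4·0.25·0.393 + 4·0.125·0.163 = 1.5545.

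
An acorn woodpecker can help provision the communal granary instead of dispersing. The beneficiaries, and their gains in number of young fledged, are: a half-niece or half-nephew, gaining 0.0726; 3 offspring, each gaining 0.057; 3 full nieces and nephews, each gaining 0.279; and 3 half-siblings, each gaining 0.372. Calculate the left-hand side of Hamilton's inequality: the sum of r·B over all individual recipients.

r to a half-niece or half-nephew = 1/8 (half-aunt/uncle↔niece/nephew: one path of length 3: r = (1/2)^3 = 1/8).
r to an offspring = 0.5 (one parent–offspring link: r = (1/2)^1 = 1/2).
r to a full niece or nephew = 0.25 (full aunt/uncle↔niece/nephew: two paths of length 3 through the shared grandparent pair: r = 2·(1/2)^3 = 1/4).
r to a half-sibling = 1/4 (half-sibs share one parent — one path of length 2: r = (1/2)^2 = 1/4).
Summing one r·B term per recipient: 1·0.125·0.0726 + 3·0.5·0.057 + 3·0.25·0.279 + 3·0.25·0.372 = 0.582825.

0.582825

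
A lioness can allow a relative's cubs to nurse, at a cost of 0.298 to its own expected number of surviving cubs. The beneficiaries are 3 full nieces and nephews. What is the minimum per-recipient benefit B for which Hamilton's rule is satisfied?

0.3973

r to a full niece or nephew = 0.25 (full aunt/uncle↔niece/nephew: two paths of length 3 through the shared grandparent pair: r = 2·(1/2)^3 = 1/4).
Hamilton's rule with n recipients of equal r: n·r·B > C, so B > C/(n·r) = 0.298/(3·0.25) = 0.3973.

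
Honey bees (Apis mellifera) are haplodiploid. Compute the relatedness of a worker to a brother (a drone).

Her haploid brother carries none of their father's genes and a random half of their mother's genome; that half matches the maternal half of her own genome with probability 1/2: r = 1/2 · 1/2 = 1/4.

0.25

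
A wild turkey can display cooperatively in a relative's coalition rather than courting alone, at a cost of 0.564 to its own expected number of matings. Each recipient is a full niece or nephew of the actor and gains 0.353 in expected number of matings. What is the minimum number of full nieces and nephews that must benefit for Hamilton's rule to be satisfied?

r to a full niece or nephew = 1/4 (full aunt/uncle↔niece/nephew: two paths of length 3 through the shared grandparent pair: r = 2·(1/2)^3 = 1/4).
Hamilton's rule: n·r·B > C  ⇒  n > C/(r·B) = 0.564/(0.25·0.353) = 6.391.
The smallest integer exceeding 6.391 is 7.

7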